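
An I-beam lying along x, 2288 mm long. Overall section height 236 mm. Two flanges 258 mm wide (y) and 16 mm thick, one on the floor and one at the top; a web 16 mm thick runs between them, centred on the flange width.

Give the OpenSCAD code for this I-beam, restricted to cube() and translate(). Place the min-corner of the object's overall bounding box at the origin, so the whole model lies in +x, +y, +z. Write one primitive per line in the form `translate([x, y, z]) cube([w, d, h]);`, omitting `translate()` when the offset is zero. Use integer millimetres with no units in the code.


cube([2288, 258, 16]);
translate([0, 121, 16]) cube([2288, 16, 204]);
translate([0, 0, 220]) cube([2288, 258, 16]);


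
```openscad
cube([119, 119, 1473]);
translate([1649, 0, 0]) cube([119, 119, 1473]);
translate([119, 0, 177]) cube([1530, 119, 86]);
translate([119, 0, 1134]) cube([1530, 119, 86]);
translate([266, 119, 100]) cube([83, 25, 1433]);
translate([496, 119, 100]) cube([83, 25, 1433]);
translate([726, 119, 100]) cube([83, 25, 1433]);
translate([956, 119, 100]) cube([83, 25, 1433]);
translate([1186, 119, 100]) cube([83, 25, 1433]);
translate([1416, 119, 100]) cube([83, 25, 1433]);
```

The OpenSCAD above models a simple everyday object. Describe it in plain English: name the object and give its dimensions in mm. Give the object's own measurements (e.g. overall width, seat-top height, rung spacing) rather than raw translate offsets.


A fence section. Two 119×119 mm posts, 1473 mm tall, stand on the floor with a clear span of 1530 mm between their inner faces. Two horizontal rails of 119×86 mm section span the gap between the posts with their undersides at z = 177 mm and z = 1134 mm, flush with the posts' −y face. 6 pickets, each 83 mm wide, 25 mm thick and 1433 mm tall, are fixed to the +y face of the rails with their bottoms at z = 100 mm, spaced across the span with a 147 mm gap after the −x post and between neighbouring pickets, with 150 mm left before the +x post.


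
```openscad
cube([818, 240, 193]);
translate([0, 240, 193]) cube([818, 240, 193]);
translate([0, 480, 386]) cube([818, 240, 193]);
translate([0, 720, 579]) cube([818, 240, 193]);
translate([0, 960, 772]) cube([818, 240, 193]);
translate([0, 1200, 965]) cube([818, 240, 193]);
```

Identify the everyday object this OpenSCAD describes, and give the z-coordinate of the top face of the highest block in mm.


A staircase. The total rise is 1158 mm.

6 identical blocks, each offset up and back from the previous — a staircase. Each step is 193 mm tall and there are 6 of them, so the total rise is 6 × 193 = 1158 mm.


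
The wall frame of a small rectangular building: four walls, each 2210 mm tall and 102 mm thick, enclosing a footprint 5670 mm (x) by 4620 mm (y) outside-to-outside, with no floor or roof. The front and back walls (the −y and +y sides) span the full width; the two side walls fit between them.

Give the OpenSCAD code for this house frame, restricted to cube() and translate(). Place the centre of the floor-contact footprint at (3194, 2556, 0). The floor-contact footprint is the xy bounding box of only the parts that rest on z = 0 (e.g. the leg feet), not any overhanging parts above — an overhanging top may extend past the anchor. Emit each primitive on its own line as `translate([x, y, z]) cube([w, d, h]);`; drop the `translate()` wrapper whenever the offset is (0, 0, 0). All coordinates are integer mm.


translate([359, 246, 0]) cube([5670, 102, 2210]);
translate([359, 4764, 0]) cube([5670, 102, 2210]);
translate([359, 348, 0]) cube([102, 4416, 2210]);
translate([5927, 348, 0]) cube([102, 4416, 2210]);


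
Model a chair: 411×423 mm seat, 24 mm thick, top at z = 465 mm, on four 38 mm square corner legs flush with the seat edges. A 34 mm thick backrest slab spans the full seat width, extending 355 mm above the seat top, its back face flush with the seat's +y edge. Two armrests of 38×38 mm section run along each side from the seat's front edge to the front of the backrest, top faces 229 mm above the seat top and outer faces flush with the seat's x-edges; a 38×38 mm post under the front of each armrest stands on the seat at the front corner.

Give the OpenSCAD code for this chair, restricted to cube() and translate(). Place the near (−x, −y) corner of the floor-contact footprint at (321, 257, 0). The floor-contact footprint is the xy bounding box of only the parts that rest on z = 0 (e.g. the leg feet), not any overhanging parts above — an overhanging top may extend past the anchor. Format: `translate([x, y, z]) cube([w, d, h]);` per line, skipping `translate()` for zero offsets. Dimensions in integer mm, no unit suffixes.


// leg_h = 465 - 24 = 441
// arm post h = 229 - 38 = 191
translate([321, 257, 441]) cube([411, 423, 24]);
translate([321, 257, 0]) cube([38, 38, 441]);
translate([694, 257, 0]) cube([38, 38, 441]);
translate([321, 642, 0]) cube([38, 38, 441]);
translate([694, 642, 0]) cube([38, 38, 441]);
translate([321, 646, 465]) cube([411, 34, 355]);
translate([321, 257, 656]) cube([38, 389, 38]);
translate([694, 257, 656]) cube([38, 389, 38]);
translate([321, 257, 465]) cube([38, 38, 191]);
translate([694, 257, 465]) cube([38, 38, 191]);


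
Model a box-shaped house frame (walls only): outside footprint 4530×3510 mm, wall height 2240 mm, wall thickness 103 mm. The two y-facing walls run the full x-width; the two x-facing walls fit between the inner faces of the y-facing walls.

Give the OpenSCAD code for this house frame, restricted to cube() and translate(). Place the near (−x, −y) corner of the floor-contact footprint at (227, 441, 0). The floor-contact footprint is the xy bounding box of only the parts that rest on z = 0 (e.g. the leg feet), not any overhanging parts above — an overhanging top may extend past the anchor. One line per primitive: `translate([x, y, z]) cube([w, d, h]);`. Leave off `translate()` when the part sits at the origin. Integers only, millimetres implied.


translate([227, 441, 0]) cube([4530, 103, 2240]);
translate([227, 3848, 0]) cube([4530, 103, 2240]);
translate([227, 544, 0]) cube([103, 3304, 2240]);
translate([4654, 544, 0]) cube([103, 3304, 2240]);


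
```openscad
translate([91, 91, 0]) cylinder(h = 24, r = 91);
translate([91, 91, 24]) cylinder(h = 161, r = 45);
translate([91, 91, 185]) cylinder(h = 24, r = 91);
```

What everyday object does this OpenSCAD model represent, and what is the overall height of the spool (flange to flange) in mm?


A spool. The overall height is 209 mm.

Three coaxial cylinders, large–small–large — a spool. Two 24 mm flanges and a 161 mm core give 24 + 161 + 24 = 209 mm.


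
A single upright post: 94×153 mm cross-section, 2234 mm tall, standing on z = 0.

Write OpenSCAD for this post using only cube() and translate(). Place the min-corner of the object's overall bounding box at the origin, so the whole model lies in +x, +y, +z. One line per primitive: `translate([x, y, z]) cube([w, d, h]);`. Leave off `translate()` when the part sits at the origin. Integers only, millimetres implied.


cube([94, 153, 2234]);


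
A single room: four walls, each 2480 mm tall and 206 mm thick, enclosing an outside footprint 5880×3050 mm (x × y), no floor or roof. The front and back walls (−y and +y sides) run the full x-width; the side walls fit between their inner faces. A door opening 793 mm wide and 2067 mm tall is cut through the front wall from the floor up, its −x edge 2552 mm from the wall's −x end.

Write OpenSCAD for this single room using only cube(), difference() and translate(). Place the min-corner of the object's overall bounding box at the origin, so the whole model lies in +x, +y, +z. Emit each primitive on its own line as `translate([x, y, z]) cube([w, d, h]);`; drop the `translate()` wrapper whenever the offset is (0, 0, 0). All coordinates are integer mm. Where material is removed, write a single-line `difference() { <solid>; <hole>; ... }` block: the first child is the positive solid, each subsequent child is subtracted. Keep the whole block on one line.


difference() { cube([5880, 206, 2480]); translate([2552, 0, 0]) cube([793, 206, 2067]); }
translate([0, 2844, 0]) cube([5880, 206, 2480]);
translate([0, 206, 0]) cube([206, 2638, 2480]);
translate([5674, 206, 0]) cube([206, 2638, 2480]);


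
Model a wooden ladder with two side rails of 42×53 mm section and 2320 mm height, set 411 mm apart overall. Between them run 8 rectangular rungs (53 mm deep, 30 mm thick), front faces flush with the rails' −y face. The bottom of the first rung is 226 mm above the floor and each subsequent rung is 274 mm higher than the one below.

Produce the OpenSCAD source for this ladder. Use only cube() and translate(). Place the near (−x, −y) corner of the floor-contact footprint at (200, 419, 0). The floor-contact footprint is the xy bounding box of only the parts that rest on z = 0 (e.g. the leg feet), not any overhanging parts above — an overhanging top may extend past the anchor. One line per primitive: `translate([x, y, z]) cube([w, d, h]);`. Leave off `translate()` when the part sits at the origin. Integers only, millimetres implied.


translate([200, 419, 0]) cube([42, 53, 2320]);
translate([569, 419, 0]) cube([42, 53, 2320]);
translate([242, 419, 226]) cube([327, 53, 30]);
translate([242, 419, 500]) cube([327, 53, 30]);
translate([242, 419, 774]) cube([327, 53, 30]);
translate([242, 419, 1048]) cube([327, 53, 30]);
translate([242, 419, 1322]) cube([327, 53, 30]);
translate([242, 419, 1596]) cube([327, 53, 30]);
translate([242, 419, 1870]) cube([327, 53, 30]);
translate([242, 419, 2144]) cube([327, 53, 30]);


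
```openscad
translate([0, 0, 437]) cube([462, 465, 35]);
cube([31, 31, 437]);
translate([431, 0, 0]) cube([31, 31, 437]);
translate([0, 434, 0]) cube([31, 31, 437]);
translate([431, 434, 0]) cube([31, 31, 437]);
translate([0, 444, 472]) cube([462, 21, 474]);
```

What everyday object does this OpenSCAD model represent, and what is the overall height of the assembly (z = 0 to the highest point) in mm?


A chair. The overall height is 946 mm.

A slab on four corner posts with a tall panel at the back — a chair. The seat slab sits at z = 437 with thickness 35, and the 474 mm backrest starts at the seat top, so the overall height is 437 + 35 + 474 = 946 mm.


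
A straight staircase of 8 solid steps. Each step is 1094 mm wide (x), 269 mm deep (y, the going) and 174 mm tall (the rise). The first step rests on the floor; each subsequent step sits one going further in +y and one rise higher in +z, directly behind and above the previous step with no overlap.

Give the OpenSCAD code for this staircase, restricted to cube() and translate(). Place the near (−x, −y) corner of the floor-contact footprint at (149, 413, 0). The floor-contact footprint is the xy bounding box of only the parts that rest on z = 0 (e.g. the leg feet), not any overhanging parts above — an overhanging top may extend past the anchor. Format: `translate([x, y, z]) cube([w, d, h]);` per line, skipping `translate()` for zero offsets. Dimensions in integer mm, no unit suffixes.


translate([149, 413, 0]) cube([1094, 269, 174]);
translate([149, 682, 174]) cube([1094, 269, 174]);
translate([149, 951, 348]) cube([1094, 269, 174]);
translate([149, 1220, 522]) cube([1094, 269, 174]);
translate([149, 1489, 696]) cube([1094, 269, 174]);
translate([149, 1758, 870]) cube([1094, 269, 174]);
translate([149, 2027, 1044]) cube([1094, 269, 174]);
translate([149, 2296, 1218]) cube([1094, 269, 174]);


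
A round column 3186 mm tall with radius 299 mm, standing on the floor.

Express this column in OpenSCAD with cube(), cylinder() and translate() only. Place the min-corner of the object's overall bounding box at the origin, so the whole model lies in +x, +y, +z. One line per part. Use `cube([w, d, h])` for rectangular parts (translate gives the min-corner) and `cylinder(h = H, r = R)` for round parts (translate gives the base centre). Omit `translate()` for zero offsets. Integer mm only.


translate([299, 299, 0]) cylinder(h = 3186, r = 299);


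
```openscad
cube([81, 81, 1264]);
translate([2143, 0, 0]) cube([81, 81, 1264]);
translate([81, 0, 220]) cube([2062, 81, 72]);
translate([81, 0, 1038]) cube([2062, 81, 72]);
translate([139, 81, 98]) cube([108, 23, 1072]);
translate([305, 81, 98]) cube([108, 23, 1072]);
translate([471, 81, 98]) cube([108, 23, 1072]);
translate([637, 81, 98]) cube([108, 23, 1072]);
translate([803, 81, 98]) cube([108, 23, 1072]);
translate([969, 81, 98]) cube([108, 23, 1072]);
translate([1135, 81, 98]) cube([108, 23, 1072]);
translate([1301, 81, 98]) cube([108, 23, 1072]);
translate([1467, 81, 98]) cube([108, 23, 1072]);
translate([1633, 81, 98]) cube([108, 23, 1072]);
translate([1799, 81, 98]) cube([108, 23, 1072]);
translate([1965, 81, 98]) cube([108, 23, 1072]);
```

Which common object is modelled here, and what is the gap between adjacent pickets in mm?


A fence section. The picket gap is 58 mm.

Two posts, two rails, 12 pickets — a fence section. Span 2062 mm holds 12 pickets of 108 mm with 13 equal gaps: ⌊(2062 − 12·108) / 13⌋ = 58 mm.


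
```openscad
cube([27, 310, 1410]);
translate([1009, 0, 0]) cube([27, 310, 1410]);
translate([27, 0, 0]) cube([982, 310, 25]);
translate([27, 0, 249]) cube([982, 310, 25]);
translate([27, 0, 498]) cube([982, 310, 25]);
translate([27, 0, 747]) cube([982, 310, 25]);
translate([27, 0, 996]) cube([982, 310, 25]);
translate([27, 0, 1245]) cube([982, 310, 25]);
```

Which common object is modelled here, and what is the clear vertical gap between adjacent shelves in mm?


A bookshelf. The clear shelf gap is 224 mm.

Two tall side panels with 6 horizontal boards between them — a bookshelf. The first two shelf undersides are at z = 0 and z = 249; with shelf thickness 25, the clear gap is 249 − 0 − 25 = 224 mm.


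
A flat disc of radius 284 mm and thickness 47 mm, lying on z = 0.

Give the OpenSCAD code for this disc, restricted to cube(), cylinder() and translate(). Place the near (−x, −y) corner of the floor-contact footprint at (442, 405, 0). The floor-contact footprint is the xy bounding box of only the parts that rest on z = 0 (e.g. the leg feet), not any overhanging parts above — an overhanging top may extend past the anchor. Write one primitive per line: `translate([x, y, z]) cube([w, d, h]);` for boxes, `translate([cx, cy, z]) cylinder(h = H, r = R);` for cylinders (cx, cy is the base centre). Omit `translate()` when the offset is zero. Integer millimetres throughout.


translate([726, 689, 0]) cylinder(h = 47, r = 284);


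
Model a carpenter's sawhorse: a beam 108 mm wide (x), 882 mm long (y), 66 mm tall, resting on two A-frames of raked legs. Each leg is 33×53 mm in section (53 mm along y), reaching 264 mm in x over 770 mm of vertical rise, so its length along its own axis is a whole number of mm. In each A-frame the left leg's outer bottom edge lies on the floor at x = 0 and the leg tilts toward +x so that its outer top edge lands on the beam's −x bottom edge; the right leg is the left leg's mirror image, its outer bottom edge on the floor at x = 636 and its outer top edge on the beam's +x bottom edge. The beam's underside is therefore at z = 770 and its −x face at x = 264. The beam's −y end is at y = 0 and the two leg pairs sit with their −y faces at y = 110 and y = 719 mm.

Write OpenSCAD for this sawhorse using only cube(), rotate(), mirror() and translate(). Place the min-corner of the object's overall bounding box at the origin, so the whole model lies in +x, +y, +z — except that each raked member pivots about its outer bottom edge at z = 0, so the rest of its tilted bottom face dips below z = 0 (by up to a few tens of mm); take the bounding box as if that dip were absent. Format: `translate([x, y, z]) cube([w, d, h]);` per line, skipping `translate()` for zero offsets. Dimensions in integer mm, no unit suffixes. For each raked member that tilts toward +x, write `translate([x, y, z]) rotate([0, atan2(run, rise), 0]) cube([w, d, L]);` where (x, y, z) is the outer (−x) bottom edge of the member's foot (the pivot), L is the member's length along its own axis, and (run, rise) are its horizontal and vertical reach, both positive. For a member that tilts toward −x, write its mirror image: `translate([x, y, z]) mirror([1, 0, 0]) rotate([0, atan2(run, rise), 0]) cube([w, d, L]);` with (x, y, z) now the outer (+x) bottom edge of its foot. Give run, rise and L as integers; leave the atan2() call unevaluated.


translate([264, 0, 770]) cube([108, 882, 66]);
translate([0, 110, 0]) rotate([0, atan2(264, 770), 0]) cube([33, 53, 814]);
translate([636, 110, 0]) mirror([1, 0, 0]) rotate([0, atan2(264, 770), 0]) cube([33, 53, 814]);
translate([0, 719, 0]) rotate([0, atan2(264, 770), 0]) cube([33, 53, 814]);
translate([636, 719, 0]) mirror([1, 0, 0]) rotate([0, atan2(264, 770), 0]) cube([33, 53, 814]);


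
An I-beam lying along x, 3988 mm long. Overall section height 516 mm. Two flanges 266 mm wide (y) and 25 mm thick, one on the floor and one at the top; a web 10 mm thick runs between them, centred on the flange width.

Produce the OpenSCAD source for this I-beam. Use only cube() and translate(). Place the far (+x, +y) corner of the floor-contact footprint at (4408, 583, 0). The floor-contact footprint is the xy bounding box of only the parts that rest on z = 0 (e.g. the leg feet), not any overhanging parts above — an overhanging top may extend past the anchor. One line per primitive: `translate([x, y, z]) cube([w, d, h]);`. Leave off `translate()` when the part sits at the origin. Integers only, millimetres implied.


translate([420, 317, 0]) cube([3988, 266, 25]);
translate([420, 445, 25]) cube([3988, 10, 466]);
translate([420, 317, 491]) cube([3988, 266, 25]);


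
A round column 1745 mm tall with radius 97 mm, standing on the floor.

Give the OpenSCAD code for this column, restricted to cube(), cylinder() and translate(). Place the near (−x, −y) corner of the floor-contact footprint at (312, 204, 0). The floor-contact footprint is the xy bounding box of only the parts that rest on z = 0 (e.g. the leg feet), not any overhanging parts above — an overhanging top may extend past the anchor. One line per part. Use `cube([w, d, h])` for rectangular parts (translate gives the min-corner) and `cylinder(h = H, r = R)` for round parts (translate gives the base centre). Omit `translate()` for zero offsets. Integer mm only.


translate([409, 301, 0]) cylinder(h = 1745, r = 97);


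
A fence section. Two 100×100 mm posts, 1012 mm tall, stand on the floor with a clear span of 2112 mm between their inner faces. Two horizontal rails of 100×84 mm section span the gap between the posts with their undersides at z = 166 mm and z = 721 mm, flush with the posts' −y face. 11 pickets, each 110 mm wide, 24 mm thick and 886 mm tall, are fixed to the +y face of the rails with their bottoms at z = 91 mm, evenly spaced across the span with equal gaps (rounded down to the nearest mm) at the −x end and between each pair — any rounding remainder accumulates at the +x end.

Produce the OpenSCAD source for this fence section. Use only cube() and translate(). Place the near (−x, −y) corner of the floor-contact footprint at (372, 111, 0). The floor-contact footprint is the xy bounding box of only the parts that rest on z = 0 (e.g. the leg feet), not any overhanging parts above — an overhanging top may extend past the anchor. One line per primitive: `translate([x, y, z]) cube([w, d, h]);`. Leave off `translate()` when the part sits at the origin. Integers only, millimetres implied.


translate([372, 111, 0]) cube([100, 100, 1012]);
translate([2584, 111, 0]) cube([100, 100, 1012]);
translate([472, 111, 166]) cube([2112, 100, 84]);
translate([472, 111, 721]) cube([2112, 100, 84]);
translate([547, 211, 91]) cube([110, 24, 886]);
translate([732, 211, 91]) cube([110, 24, 886]);
translate([917, 211, 91]) cube([110, 24, 886]);
translate([1102, 211, 91]) cube([110, 24, 886]);
translate([1287, 211, 91]) cube([110, 24, 886]);
translate([1472, 211, 91]) cube([110, 24, 886]);
translate([1657, 211, 91]) cube([110, 24, 886]);
translate([1842, 211, 91]) cube([110, 24, 886]);
translate([2027, 211, 91]) cube([110, 24, 886]);
translate([2212, 211, 91]) cube([110, 24, 886]);
translate([2397, 211, 91]) cube([110, 24, 886]);


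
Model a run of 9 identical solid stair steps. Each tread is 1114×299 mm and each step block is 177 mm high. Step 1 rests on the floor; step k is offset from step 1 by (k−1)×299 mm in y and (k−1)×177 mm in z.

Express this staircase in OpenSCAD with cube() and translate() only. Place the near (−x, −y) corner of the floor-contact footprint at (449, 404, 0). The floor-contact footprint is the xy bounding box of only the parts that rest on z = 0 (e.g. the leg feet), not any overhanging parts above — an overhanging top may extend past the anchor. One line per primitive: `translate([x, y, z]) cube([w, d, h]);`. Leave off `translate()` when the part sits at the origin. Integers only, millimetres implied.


translate([449, 404, 0]) cube([1114, 299, 177]);
translate([449, 703, 177]) cube([1114, 299, 177]);
translate([449, 1002, 354]) cube([1114, 299, 177]);
translate([449, 1301, 531]) cube([1114, 299, 177]);
translate([449, 1600, 708]) cube([1114, 299, 177]);
translate([449, 1899, 885]) cube([1114, 299, 177]);
translate([449, 2198, 1062]) cube([1114, 299, 177]);
translate([449, 2497, 1239]) cube([1114, 299, 177]);
translate([449, 2796, 1416]) cube([1114, 299, 177]);


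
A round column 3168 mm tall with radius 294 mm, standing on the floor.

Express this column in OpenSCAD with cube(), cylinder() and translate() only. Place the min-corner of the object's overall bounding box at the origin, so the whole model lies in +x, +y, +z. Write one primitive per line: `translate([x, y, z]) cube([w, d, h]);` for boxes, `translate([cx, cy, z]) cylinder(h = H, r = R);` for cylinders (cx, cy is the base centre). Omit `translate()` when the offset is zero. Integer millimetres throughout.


translate([294, 294, 0]) cylinder(h = 3168, r = 294);


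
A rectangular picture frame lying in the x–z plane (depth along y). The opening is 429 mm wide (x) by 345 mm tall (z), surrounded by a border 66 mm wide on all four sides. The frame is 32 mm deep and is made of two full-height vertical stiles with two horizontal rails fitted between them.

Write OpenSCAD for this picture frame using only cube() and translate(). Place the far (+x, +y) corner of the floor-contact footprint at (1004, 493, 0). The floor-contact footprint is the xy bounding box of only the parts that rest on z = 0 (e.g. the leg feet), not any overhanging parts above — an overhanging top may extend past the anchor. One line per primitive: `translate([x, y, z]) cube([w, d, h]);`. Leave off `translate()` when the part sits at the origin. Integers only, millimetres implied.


translate([443, 461, 0]) cube([66, 32, 477]);
translate([938, 461, 0]) cube([66, 32, 477]);
translate([509, 461, 0]) cube([429, 32, 66]);
translate([509, 461, 411]) cube([429, 32, 66]);


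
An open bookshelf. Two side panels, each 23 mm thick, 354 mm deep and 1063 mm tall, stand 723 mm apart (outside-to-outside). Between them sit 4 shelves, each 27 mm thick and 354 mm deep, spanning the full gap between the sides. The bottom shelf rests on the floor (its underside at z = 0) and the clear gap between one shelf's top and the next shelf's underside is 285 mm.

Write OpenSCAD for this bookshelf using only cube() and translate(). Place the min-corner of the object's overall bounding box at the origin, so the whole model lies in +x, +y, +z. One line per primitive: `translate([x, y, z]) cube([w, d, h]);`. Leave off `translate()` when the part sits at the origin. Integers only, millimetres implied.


cube([23, 354, 1063]);
translate([700, 0, 0]) cube([23, 354, 1063]);
translate([23, 0, 0]) cube([677, 354, 27]);
translate([23, 0, 312]) cube([677, 354, 27]);
translate([23, 0, 624]) cube([677, 354, 27]);
translate([23, 0, 936]) cube([677, 354, 27]);


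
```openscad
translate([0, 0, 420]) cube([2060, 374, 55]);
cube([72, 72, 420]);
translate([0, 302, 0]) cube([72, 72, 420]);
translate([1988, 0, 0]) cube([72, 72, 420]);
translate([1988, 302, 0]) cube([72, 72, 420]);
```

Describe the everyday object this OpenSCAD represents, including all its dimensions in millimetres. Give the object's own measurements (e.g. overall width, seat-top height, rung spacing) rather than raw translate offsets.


A long wooden bench with a 2060 mm (x) × 374 mm (y) seat, 55 mm thick, its top surface 475 mm above the floor. Four 72 mm square legs at the seat corners, flush with the edges, run from z = 0 to the seat underside.


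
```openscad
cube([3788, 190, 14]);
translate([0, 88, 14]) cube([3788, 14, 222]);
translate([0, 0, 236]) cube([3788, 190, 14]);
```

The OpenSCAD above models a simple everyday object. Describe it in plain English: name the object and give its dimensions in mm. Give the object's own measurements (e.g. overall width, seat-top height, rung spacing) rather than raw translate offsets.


An I-beam lying along x, 3788 mm long. Overall section height 250 mm. Two flanges 190 mm wide (y) and 14 mm thick, one on the floor and one at the top; a web 14 mm thick runs between them, centred on the flange width.


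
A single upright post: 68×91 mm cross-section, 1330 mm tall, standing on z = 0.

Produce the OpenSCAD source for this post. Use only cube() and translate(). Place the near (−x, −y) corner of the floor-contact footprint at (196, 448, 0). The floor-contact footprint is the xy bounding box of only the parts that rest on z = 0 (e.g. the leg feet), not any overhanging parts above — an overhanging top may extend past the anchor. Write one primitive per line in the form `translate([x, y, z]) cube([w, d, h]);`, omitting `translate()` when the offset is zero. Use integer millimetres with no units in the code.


translate([196, 448, 0]) cube([68, 91, 1330]);


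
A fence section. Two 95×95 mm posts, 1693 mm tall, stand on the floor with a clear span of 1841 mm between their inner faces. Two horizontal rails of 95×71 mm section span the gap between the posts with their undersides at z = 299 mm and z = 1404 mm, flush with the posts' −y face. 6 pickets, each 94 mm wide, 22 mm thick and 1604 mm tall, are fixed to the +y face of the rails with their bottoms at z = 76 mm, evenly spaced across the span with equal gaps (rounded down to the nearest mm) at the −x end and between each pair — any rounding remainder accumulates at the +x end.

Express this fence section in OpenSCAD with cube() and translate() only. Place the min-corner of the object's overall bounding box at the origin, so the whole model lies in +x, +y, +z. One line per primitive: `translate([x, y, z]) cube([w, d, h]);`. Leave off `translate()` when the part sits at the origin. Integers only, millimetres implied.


cube([95, 95, 1693]);
translate([1936, 0, 0]) cube([95, 95, 1693]);
translate([95, 0, 299]) cube([1841, 95, 71]);
translate([95, 0, 1404]) cube([1841, 95, 71]);
translate([277, 95, 76]) cube([94, 22, 1604]);
translate([553, 95, 76]) cube([94, 22, 1604]);
translate([829, 95, 76]) cube([94, 22, 1604]);
translate([1105, 95, 76]) cube([94, 22, 1604]);
translate([1381, 95, 76]) cube([94, 22, 1604]);
translate([1657, 95, 76]) cube([94, 22, 1604]);


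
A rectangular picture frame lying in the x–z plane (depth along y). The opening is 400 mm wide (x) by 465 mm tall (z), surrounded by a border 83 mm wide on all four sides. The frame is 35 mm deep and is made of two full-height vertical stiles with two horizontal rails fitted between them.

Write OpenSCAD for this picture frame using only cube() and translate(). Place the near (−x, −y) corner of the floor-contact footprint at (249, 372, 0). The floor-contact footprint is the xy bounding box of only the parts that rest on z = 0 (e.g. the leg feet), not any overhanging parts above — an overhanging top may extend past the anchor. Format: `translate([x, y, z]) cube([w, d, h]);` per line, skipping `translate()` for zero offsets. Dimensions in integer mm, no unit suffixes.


translate([249, 372, 0]) cube([83, 35, 631]);
translate([732, 372, 0]) cube([83, 35, 631]);
translate([332, 372, 0]) cube([400, 35, 83]);
translate([332, 372, 548]) cube([400, 35, 83]);


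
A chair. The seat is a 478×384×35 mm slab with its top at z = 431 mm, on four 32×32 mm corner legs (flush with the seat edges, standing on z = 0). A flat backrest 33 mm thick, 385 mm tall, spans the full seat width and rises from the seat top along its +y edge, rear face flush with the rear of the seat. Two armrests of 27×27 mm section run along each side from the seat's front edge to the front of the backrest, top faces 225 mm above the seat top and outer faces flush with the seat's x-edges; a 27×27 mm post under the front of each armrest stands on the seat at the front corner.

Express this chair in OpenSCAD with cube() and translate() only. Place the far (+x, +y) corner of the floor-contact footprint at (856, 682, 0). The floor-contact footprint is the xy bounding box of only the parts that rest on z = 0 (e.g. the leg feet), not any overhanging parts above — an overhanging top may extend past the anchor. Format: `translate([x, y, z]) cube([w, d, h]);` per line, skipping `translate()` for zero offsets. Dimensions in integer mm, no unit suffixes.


// leg_h = 431 - 35 = 396
// arm post h = 225 - 27 = 198
translate([378, 298, 396]) cube([478, 384, 35]);
translate([378, 298, 0]) cube([32, 32, 396]);
translate([824, 298, 0]) cube([32, 32, 396]);
translate([378, 650, 0]) cube([32, 32, 396]);
translate([824, 650, 0]) cube([32, 32, 396]);
translate([378, 649, 431]) cube([478, 33, 385]);
translate([378, 298, 629]) cube([27, 351, 27]);
translate([829, 298, 629]) cube([27, 351, 27]);
translate([378, 298, 431]) cube([27, 27, 198]);
translate([829, 298, 431]) cube([27, 27, 198]);


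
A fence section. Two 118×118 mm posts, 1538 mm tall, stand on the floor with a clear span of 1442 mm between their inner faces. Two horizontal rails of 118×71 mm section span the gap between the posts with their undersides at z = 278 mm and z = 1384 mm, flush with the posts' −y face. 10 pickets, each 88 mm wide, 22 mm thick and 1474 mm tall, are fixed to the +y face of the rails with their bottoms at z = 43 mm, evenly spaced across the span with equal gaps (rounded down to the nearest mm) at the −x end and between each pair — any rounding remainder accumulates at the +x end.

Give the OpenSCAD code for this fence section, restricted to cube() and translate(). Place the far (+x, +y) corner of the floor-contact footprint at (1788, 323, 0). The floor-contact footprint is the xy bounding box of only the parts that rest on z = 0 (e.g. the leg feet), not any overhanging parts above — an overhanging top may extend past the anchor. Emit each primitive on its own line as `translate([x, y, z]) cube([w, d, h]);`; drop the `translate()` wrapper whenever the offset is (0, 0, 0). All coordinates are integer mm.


translate([110, 205, 0]) cube([118, 118, 1538]);
translate([1670, 205, 0]) cube([118, 118, 1538]);
translate([228, 205, 278]) cube([1442, 118, 71]);
translate([228, 205, 1384]) cube([1442, 118, 71]);
translate([279, 323, 43]) cube([88, 22, 1474]);
translate([418, 323, 43]) cube([88, 22, 1474]);
translate([557, 323, 43]) cube([88, 22, 1474]);
translate([696, 323, 43]) cube([88, 22, 1474]);
translate([835, 323, 43]) cube([88, 22, 1474]);
translate([974, 323, 43]) cube([88, 22, 1474]);
translate([1113, 323, 43]) cube([88, 22, 1474]);
translate([1252, 323, 43]) cube([88, 22, 1474]);
translate([1391, 323, 43]) cube([88, 22, 1474]);
translate([1530, 323, 43]) cube([88, 22, 1474]);


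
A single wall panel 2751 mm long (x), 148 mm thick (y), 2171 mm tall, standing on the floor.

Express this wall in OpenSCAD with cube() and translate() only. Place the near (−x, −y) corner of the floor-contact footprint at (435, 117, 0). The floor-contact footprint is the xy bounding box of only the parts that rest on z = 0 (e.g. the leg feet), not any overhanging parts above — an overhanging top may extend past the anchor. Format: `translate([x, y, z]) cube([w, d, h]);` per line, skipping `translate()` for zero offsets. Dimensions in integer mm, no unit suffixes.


translate([435, 117, 0]) cube([2751, 148, 2171]);


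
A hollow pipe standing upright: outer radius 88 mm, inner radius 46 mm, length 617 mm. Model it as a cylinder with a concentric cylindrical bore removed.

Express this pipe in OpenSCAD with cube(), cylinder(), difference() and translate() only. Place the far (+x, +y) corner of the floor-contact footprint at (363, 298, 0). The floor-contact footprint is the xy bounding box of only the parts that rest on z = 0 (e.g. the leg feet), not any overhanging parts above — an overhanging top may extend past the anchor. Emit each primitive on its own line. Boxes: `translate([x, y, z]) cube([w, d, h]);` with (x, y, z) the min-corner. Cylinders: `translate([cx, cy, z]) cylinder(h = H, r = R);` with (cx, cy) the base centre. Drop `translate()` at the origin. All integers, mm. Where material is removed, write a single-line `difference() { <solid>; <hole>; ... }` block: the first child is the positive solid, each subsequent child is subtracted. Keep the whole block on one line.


difference() { translate([275, 210, 0]) cylinder(h = 617, r = 88); translate([275, 210, 0]) cylinder(h = 617, r = 46); }


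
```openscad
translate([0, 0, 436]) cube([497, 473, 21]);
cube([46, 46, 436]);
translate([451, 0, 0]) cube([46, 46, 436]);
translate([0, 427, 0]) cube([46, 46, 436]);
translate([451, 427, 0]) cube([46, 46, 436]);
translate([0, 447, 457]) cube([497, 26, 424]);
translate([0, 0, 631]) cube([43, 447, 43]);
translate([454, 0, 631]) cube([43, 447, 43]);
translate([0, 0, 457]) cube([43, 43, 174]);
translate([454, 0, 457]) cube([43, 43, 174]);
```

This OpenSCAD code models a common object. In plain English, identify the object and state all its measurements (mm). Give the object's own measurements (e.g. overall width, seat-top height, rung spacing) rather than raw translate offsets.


A chair. The seat is a 497×473×21 mm slab with its top at z = 457 mm, on four 46×46 mm corner legs (flush with the seat edges, standing on z = 0). A flat backrest 26 mm thick, 424 mm tall, spans the full seat width and rises from the seat top along its +y edge, rear face flush with the rear of the seat. Two armrests of 43×43 mm section run along each side from the seat's front edge to the front of the backrest, top faces 217 mm above the seat top and outer faces flush with the seat's x-edges; a 43×43 mm post under the front of each armrest stands on the seat at the front corner.


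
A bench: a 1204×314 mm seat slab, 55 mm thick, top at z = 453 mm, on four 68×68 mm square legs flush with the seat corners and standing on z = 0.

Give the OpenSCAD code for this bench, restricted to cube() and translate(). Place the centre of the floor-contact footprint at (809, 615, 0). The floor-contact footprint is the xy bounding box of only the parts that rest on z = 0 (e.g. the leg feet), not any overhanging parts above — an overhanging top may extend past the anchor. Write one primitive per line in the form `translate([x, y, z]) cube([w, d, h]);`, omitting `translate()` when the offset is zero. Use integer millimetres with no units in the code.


translate([207, 458, 398]) cube([1204, 314, 55]);
translate([207, 458, 0]) cube([68, 68, 398]);
translate([207, 704, 0]) cube([68, 68, 398]);
translate([1343, 458, 0]) cube([68, 68, 398]);
translate([1343, 704, 0]) cube([68, 68, 398]);


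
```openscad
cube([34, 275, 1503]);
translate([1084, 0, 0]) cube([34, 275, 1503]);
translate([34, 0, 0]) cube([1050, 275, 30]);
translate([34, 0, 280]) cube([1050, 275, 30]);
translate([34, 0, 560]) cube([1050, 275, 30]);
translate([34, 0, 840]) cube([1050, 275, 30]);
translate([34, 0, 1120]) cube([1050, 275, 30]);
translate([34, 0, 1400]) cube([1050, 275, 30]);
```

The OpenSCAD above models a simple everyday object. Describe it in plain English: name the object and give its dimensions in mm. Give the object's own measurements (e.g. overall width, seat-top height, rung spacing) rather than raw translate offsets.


An open bookshelf. Two side panels, each 34 mm thick, 275 mm deep and 1503 mm tall, stand 1118 mm apart (outside-to-outside). Between them sit 6 shelves, each 30 mm thick and 275 mm deep, spanning the full gap between the sides. The bottom shelf rests on the floor (its underside at z = 0) and the clear gap between one shelf's top and the next shelf's underside is 250 mm.


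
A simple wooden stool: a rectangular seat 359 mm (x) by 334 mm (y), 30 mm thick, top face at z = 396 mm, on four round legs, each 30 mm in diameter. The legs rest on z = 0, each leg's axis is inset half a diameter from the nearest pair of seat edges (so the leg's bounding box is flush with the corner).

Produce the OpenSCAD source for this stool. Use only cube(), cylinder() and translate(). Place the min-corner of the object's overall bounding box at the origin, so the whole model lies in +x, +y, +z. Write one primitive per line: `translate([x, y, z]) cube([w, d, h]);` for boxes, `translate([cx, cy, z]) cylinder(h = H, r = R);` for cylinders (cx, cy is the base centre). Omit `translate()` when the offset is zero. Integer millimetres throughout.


translate([0, 0, 366]) cube([359, 334, 30]);
translate([15, 15, 0]) cylinder(h = 366, r = 15);
translate([344, 15, 0]) cylinder(h = 366, r = 15);
translate([15, 319, 0]) cylinder(h = 366, r = 15);
translate([344, 319, 0]) cylinder(h = 366, r = 15);


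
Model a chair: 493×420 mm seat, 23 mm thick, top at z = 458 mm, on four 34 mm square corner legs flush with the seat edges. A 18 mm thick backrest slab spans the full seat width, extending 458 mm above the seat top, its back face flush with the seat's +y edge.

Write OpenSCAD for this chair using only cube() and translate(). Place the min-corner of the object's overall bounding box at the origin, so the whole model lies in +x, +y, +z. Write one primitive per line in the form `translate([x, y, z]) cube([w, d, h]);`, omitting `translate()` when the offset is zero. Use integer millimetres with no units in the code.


translate([0, 0, 435]) cube([493, 420, 23]);
cube([34, 34, 435]);
translate([459, 0, 0]) cube([34, 34, 435]);
translate([0, 386, 0]) cube([34, 34, 435]);
translate([459, 386, 0]) cube([34, 34, 435]);
translate([0, 402, 458]) cube([493, 18, 458]);


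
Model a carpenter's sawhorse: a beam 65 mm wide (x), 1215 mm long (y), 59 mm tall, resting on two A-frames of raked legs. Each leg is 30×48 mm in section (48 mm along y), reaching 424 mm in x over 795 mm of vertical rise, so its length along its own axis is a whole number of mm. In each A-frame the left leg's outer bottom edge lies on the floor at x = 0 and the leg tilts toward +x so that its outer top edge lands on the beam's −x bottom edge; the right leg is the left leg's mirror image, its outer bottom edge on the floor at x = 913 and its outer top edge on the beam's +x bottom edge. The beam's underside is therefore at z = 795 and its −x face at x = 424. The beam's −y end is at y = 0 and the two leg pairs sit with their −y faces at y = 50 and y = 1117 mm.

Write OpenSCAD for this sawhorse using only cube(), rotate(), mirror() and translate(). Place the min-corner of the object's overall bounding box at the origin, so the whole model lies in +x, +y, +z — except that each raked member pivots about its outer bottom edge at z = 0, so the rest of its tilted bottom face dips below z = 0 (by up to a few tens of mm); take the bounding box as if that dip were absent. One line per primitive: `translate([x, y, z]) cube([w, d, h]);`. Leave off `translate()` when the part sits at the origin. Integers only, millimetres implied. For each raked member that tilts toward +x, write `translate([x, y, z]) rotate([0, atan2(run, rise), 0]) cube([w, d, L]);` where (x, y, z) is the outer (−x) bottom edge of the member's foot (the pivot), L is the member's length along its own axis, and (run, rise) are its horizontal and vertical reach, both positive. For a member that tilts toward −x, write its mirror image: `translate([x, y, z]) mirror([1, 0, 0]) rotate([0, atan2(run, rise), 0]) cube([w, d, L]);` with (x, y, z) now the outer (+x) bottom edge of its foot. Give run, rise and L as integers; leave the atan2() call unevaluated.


// leg length = √(424² + 795²) = 901
// right-leg outer foot x = 2·424 + 65 = 913
// beam min-corner = (424, 0, 795)
translate([424, 0, 795]) cube([65, 1215, 59]);
translate([0, 50, 0]) rotate([0, atan2(424, 795), 0]) cube([30, 48, 901]);
translate([913, 50, 0]) mirror([1, 0, 0]) rotate([0, atan2(424, 795), 0]) cube([30, 48, 901]);
translate([0, 1117, 0]) rotate([0, atan2(424, 795), 0]) cube([30, 48, 901]);
translate([913, 1117, 0]) mirror([1, 0, 0]) rotate([0, atan2(424, 795), 0]) cube([30, 48, 901]);
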